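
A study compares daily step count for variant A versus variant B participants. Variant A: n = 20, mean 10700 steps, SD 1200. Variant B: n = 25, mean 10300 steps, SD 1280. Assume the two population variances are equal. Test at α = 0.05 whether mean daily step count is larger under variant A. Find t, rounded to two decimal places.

Let group 1 = variant A, group 2 = variant B. H0: μ_1 = μ_2; H1: μ_1 > μ_2 (two-sample pooled-variance t-test, right-tailed).
s_p² = [(20−1)·1200² + (25−1)·1280²]/(20+25−2) = 1550730
t = (10700 − 10300)/√[1550730·(1/20 + 1/25)] = 1.07
df = n₁ + n₂ − 2 = 43
p-value = P(T ≥ 1.07) ≈ 0.145
Since p ≈ 0.145 > α = 0.05, fail to reject H0; the evidence is not statistically significant.

1.07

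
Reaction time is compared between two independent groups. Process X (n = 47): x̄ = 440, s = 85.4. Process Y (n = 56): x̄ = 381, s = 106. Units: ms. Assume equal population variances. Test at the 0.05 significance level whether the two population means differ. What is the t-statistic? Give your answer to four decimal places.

3.0696

Let group 1 = process X, group 2 = process Y. H0: μ_1 = μ_2; H1: μ_1 ≠ μ_2 (two-sample pooled-variance t-test, two-sided).
s_p² = [(47−1)·85.4² + (56−1)·106²]/(47+56−2) = 9440.25
t = (440 − 381)/√[9440.25·(1/47 + 1/56)] = 3.0696
df = n₁ + n₂ − 2 = 101
Two-sided p-value ≈ 0.003
Since p ≈ 0.003 < α = 0.05, reject H0; the evidence is statistically significant.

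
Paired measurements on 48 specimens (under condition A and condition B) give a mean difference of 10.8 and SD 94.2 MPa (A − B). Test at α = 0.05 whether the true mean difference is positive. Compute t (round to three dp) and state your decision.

t = 0.794; fail to reject H0

H0: μ_d = 0; H1: μ_d > 0 (paired t-test on the differences, right-tailed).
t = d̄/(s_d/√n) = 10.8/(94.2/√48) = 0.794
df = n − 1 = 47
p-value = P(T ≥ 0.794) ≈ 0.2155
Since p ≈ 0.2155 > α = 0.05, fail to reject H0; the data do not provide sufficient evidence against H0.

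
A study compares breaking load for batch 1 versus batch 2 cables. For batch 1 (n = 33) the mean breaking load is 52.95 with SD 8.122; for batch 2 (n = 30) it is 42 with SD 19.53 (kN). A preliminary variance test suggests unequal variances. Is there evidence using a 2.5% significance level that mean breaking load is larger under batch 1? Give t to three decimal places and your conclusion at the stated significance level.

t = 2.855; reject H0

Let group 1 = batch 1, group 2 = batch 2. H0: μ_1 = μ_2; H1: μ_1 > μ_2 (Welch's two-sample t-test, right-tailed).
t = (x̄_1 − x̄_2)/√(s_1²/n_1 + s_2²/n_2) = (52.95 − 42)/√(8.122²/33 + 19.53²/30) = 2.855
Welch–Satterthwaite df ≈ 37.99
p-value = P(T ≥ 2.855) ≈ 0.003
Since p ≈ 0.003 < α = 0.025, reject H0; the data support H1.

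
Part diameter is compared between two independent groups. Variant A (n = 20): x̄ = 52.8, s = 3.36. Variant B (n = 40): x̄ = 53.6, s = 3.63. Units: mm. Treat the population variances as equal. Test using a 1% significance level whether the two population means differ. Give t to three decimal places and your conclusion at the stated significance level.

t = -0.824; fail to reject H0

Let group 1 = variant A, group 2 = variant B. H0: μ_1 = μ_2; H1: μ_1 ≠ μ_2 (two-sample pooled-variance t-test, two-sided).
s_p² = [(20−1)·3.36² + (40−1)·3.63²]/(20+40−2) = 12.5586
t = (52.8 − 53.6)/√[12.5586·(1/20 + 1/40)] = -0.824
df = n₁ + n₂ − 2 = 58
Two-sided p-value ≈ 0.4131
Since p ≈ 0.4131 > α = 0.01, fail to reject H0; the evidence is not statistically significant.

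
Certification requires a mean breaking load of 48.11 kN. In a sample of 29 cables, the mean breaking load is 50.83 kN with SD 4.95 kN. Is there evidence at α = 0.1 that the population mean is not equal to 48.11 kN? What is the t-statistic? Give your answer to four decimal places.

H0: μ = 48.11; H1: μ ≠ 48.11 (one-sample t-test, two-sided).
t = (x̄ − μ₀)/(s/√n) = (50.83 − 48.11)/(4.95/√29) = 2.9591
df = n − 1 = 28
Two-sided p-value ≈ 0.0062
Since p ≈ 0.0062 < α = 0.1, reject H0; the evidence is statistically significant.

2.9591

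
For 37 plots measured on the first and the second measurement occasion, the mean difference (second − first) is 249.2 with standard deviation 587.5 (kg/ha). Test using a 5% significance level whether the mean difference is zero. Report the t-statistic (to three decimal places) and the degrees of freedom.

H0: μ_d = 0; H1: μ_d ≠ 0 (paired t-test on the differences, two-sided).
t = d̄/(s_d/√n) = 249.2/(587.5/√37) = 2.580
df = n − 1 = 36
Two-sided p-value ≈ 0.0141
Since p ≈ 0.0141 < α = 0.05, reject H0; the data support H1.

t = 2.580, df = 36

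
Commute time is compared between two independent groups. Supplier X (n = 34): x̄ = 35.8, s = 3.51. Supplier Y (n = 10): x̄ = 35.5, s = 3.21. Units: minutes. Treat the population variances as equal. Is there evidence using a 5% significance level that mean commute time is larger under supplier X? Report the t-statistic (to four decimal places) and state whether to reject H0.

Let group 1 = supplier X, group 2 = supplier Y. H0: μ_1 = μ_2; H1: μ_1 > μ_2 (two-sample pooled-variance t-test, right-tailed).
s_p² = [(34−1)·3.51² + (10−1)·3.21²]/(34+10−2) = 11.8881
t = (35.8 − 35.5)/√[11.8881·(1/34 + 1/10)] = 0.2419
df = n₁ + n₂ − 2 = 42
p-value = P(T ≥ 0.2419) ≈ 0.4050
Since p ≈ 0.4050 > α = 0.05, fail to reject H0; the data do not provide sufficient evidence against H0.

t = 0.2419; fail to reject H0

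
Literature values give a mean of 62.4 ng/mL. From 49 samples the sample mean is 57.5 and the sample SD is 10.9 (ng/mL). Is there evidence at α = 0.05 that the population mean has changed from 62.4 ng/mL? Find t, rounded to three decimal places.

H0: μ = 62.4; H1: μ ≠ 62.4 (one-sample t-test, two-sided).
t = (x̄ − μ₀)/(s/√n) = (57.5 − 62.4)/(10.9/√49) = -3.147
df = n − 1 = 48
Two-sided p-value ≈ 0.003
Since p ≈ 0.003 < α = 0.05, reject H0; the evidence is statistically significant.

-3.147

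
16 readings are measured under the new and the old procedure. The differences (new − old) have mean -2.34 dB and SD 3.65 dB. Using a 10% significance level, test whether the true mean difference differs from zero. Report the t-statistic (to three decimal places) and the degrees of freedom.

t = -2.564, df = 15

H0: μ_d = 0; H1: μ_d ≠ 0 (paired t-test on the differences, two-sided).
t = d̄/(s_d/√n) = -2.34/(3.65/√16) = -2.564
df = n − 1 = 15
Two-sided p-value ≈ 0.0216
Since p ≈ 0.0216 < α = 0.1, reject H0; the data support H1.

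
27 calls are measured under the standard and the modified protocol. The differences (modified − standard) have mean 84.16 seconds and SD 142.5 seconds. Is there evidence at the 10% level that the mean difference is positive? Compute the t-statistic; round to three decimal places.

3.069

H0: μ_d = 0; H1: μ_d > 0 (paired t-test on the differences, right-tailed).
t = d̄/(s_d/√n) = 84.16/(142.5/√27) = 3.069
df = n − 1 = 26
p-value = P(T ≥ 3.069) ≈ 0.002
Since p ≈ 0.002 < α = 0.1, reject H0; the data support H1.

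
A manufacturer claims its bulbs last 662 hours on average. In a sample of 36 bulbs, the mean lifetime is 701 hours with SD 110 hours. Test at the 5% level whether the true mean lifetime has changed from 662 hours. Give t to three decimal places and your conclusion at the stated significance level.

H0: μ = 662; H1: μ ≠ 662 (one-sample t-test, two-sided).
t = (x̄ − μ₀)/(s/√n) = (701 − 662)/(110/√36) = 2.127
df = n − 1 = 35
Two-sided p-value ≈ 0.0405
Since p ≈ 0.0405 < α = 0.05, reject H0; the evidence is statistically significant.

t = 2.127; reject H0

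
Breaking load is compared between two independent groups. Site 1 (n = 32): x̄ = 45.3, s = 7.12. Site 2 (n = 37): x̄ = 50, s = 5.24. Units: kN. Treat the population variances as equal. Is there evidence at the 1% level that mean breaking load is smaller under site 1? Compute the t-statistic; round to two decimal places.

Let group 1 = site 1, group 2 = site 2. H0: μ_1 = μ_2; H1: μ_1 < μ_2 (two-sample pooled-variance t-test, left-tailed).
s_p² = [(32−1)·7.12² + (37−1)·5.24²]/(32+37−2) = 38.209
t = (45.3 − 50)/√[38.209·(1/32 + 1/37)] = -3.15
df = n₁ + n₂ − 2 = 67
p-value = P(T ≤ -3.15) ≈ 0.001
Since p ≈ 0.001 < α = 0.01, reject H0; the evidence is statistically significant.

-3.15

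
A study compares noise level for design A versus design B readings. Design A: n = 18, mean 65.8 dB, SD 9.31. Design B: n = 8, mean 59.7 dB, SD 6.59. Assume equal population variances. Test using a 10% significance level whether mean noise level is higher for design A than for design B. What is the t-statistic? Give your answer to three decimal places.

1.668

Let group 1 = design A, group 2 = design B. H0: μ_1 = μ_2; H1: μ_1 > μ_2 (two-sample pooled-variance t-test, right-tailed).
s_p² = [(18−1)·9.31² + (8−1)·6.59²]/(18+8−2) = 74.0621
t = (65.8 − 59.7)/√[74.0621·(1/18 + 1/8)] = 1.668
df = n₁ + n₂ − 2 = 24
p-value = P(T ≥ 1.668) ≈ 0.0541
Since p ≈ 0.0541 < α = 0.1, reject H0; the evidence is statistically significant.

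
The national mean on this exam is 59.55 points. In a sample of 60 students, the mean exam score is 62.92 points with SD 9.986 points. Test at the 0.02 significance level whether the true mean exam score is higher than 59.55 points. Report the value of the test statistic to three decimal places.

2.614

H0: μ = 59.55; H1: μ > 59.55 (one-sample t-test, right-tailed).
t = (x̄ − μ₀)/(s/√n) = (62.92 − 59.55)/(9.986/√60) = 2.614
df = n − 1 = 59
p-value = P(T ≥ 2.614) ≈ 0.006
Since p ≈ 0.006 < α = 0.02, reject H0; the evidence is statistically significant.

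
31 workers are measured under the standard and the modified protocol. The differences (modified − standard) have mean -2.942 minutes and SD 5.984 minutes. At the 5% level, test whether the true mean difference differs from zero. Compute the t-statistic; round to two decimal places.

H0: μ_d = 0; H1: μ_d ≠ 0 (paired t-test on the differences, two-sided).
t = d̄/(s_d/√n) = -2.942/(5.984/√31) = -2.74
df = n − 1 = 30
Two-sided p-value ≈ 0.010
Since p ≈ 0.010 < α = 0.05, reject H0; the data support H1.

-2.74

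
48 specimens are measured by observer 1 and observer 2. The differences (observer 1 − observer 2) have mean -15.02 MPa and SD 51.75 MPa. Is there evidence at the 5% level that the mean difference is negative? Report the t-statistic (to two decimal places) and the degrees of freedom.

t = -2.01, df = 47

H0: μ_d = 0; H1: μ_d < 0 (paired t-test on the differences, left-tailed).
t = d̄/(s_d/√n) = -15.02/(51.75/√48) = -2.01
df = n − 1 = 47
p-value = P(T ≤ -2.01) ≈ 0.0250
Since p ≈ 0.0250 < α = 0.05, reject H0; the evidence is statistically significant.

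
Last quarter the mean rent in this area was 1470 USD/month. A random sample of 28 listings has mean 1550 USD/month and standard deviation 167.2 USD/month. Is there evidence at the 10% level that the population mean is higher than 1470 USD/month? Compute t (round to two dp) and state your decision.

H0: μ = 1470; H1: μ > 1470 (one-sample t-test, right-tailed).
t = (x̄ − μ₀)/(s/√n) = (1550 − 1470)/(167.2/√28) = 2.53
df = n − 1 = 27
p-value = P(T ≥ 2.53) ≈ 0.009
Since p ≈ 0.009 < α = 0.1, reject H0; the data support H1.

t = 2.53; reject H0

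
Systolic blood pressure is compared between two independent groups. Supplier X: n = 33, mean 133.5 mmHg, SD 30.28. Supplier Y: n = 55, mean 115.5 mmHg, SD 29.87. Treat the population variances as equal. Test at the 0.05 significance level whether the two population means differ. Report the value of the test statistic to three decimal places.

2.723

Let group 1 = supplier X, group 2 = supplier Y. H0: μ_1 = μ_2; H1: μ_1 ≠ μ_2 (two-sample pooled-variance t-test, two-sided).
s_p² = [(33−1)·30.28² + (55−1)·29.87²]/(33+55−2) = 901.393
t = (133.5 − 115.5)/√[901.393·(1/33 + 1/55)] = 2.723
df = n₁ + n₂ − 2 = 86
Two-sided p-value ≈ 0.008
Since p ≈ 0.008 < α = 0.05, reject H0; the data support H1.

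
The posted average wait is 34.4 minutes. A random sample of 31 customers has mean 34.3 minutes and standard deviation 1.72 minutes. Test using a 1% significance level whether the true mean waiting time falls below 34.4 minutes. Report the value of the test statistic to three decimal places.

-0.324

H0: μ = 34.4; H1: μ < 34.4 (one-sample t-test, left-tailed).
t = (x̄ − μ₀)/(s/√n) = (34.3 − 34.4)/(1.72/√31) = -0.324
df = n − 1 = 30
p-value = P(T ≤ -0.324) ≈ 0.374
Since p ≈ 0.374 > α = 0.01, fail to reject H0; the evidence is not statistically significant.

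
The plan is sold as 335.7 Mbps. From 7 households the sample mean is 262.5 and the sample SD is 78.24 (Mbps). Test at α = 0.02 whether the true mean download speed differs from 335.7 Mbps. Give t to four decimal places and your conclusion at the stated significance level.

t = -2.4753; fail to reject H0

H0: μ = 335.7; H1: μ ≠ 335.7 (one-sample t-test, two-sided).
t = (x̄ − μ₀)/(s/√n) = (262.5 − 335.7)/(78.24/√7) = -2.4753
df = n − 1 = 6
Two-sided p-value ≈ 0.048
Since p ≈ 0.048 > α = 0.02, fail to reject H0; the evidence is not statistically significant.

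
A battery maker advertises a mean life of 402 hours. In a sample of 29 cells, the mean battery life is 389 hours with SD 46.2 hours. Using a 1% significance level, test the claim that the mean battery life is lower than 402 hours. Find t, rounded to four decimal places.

H0: μ = 402; H1: μ < 402 (one-sample t-test, left-tailed).
t = (x̄ − μ₀)/(s/√n) = (389 − 402)/(46.2/√29) = -1.5153
df = n − 1 = 28
p-value = P(T ≤ -1.5153) ≈ 0.0705
Since p ≈ 0.0705 > α = 0.01, fail to reject H0; the evidence is not statistically significant.

-1.5153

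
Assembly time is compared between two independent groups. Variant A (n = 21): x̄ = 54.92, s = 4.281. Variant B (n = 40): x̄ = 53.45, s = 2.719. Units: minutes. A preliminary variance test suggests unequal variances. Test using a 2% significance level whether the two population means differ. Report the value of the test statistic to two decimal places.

1.43

Let group 1 = variant A, group 2 = variant B. H0: μ_1 = μ_2; H1: μ_1 ≠ μ_2 (Welch's two-sample t-test, two-sided).
t = (x̄_1 − x̄_2)/√(s_1²/n_1 + s_2²/n_2) = (54.92 − 53.45)/√(4.281²/21 + 2.719²/40) = 1.43
Welch–Satterthwaite df ≈ 28.71
Two-sided p-value ≈ 0.1637
Since p ≈ 0.1637 > α = 0.02, fail to reject H0; the data do not provide sufficient evidence against H0.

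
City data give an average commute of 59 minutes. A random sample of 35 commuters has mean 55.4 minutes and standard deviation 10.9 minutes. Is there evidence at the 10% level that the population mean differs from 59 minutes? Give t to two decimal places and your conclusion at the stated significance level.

t = -1.95; reject H0

H0: μ = 59; H1: μ ≠ 59 (one-sample t-test, two-sided).
t = (x̄ − μ₀)/(s/√n) = (55.4 − 59)/(10.9/√35) = -1.95
df = n − 1 = 34
Two-sided p-value ≈ 0.0590
Since p ≈ 0.0590 < α = 0.1, reject H0; the evidence is statistically significant.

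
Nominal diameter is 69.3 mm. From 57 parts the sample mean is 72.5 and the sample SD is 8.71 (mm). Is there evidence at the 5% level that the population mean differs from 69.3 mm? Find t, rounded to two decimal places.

2.77

H0: μ = 69.3; H1: μ ≠ 69.3 (one-sample t-test, two-sided).
t = (x̄ − μ₀)/(s/√n) = (72.5 − 69.3)/(8.71/√57) = 2.77
df = n − 1 = 56
Two-sided p-value ≈ 0.0075
Since p ≈ 0.0075 < α = 0.05, reject H0; the evidence is statistically significant.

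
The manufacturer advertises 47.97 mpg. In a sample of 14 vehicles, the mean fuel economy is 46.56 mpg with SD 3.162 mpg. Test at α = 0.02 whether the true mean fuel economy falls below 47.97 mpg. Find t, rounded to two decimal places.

-1.67

H0: μ = 47.97; H1: μ < 47.97 (one-sample t-test, left-tailed).
t = (x̄ − μ₀)/(s/√n) = (46.56 − 47.97)/(3.162/√14) = -1.67
df = n − 1 = 13
p-value = P(T ≤ -1.67) ≈ 0.0596
Since p ≈ 0.0596 > α = 0.02, fail to reject H0; the evidence is not statistically significant.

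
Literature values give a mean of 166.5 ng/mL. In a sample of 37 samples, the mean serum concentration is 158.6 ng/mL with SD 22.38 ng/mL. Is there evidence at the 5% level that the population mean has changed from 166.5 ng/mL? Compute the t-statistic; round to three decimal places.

H0: μ = 166.5; H1: μ ≠ 166.5 (one-sample t-test, two-sided).
t = (x̄ − μ₀)/(s/√n) = (158.6 − 166.5)/(22.38/√37) = -2.147
df = n − 1 = 36
Two-sided p-value ≈ 0.0386
Since p ≈ 0.0386 < α = 0.05, reject H0; the evidence is statistically significant.

-2.147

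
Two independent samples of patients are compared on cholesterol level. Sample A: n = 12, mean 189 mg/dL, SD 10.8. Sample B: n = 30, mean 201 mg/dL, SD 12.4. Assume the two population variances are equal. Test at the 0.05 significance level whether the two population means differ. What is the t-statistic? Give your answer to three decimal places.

Let group 1 = sample A, group 2 = sample B. H0: μ_1 = μ_2; H1: μ_1 ≠ μ_2 (two-sample pooled-variance t-test, two-sided).
s_p² = [(12−1)·10.8² + (30−1)·12.4²]/(12+30−2) = 143.552
t = (189 − 201)/√[143.552·(1/12 + 1/30)] = -2.932
df = n₁ + n₂ − 2 = 40
Two-sided p-value ≈ 0.006
Since p ≈ 0.006 < α = 0.05, reject H0; the evidence is statistically significant.

-2.932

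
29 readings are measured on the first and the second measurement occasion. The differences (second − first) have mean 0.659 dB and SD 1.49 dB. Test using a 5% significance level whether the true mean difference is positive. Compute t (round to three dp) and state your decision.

H0: μ_d = 0; H1: μ_d > 0 (paired t-test on the differences, right-tailed).
t = d̄/(s_d/√n) = 0.659/(1.49/√29) = 2.382
df = n − 1 = 28
p-value = P(T ≥ 2.382) ≈ 0.012
Since p ≈ 0.012 < α = 0.05, reject H0; the evidence is statistically significant.

t = 2.382; reject H0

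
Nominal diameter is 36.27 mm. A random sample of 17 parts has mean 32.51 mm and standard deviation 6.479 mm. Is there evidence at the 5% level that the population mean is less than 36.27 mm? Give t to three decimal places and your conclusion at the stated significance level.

H0: μ = 36.27; H1: μ < 36.27 (one-sample t-test, left-tailed).
t = (x̄ − μ₀)/(s/√n) = (32.51 − 36.27)/(6.479/√17) = -2.393
df = n − 1 = 16
p-value = P(T ≤ -2.393) ≈ 0.0147
Since p ≈ 0.0147 < α = 0.05, reject H0; the evidence is statistically significant.

t = -2.393; reject H0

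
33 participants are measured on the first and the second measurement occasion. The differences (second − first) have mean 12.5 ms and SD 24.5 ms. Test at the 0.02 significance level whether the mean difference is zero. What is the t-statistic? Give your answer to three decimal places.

2.931

H0: μ_d = 0; H1: μ_d ≠ 0 (paired t-test on the differences, two-sided).
t = d̄/(s_d/√n) = 12.5/(24.5/√33) = 2.931
df = n − 1 = 32
Two-sided p-value ≈ 0.0062
Since p ≈ 0.0062 < α = 0.02, reject H0; the data support H1.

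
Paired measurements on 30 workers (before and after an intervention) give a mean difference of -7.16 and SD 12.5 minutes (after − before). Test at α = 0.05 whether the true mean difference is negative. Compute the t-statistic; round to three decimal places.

-3.137

H0: μ_d = 0; H1: μ_d < 0 (paired t-test on the differences, left-tailed).
t = d̄/(s_d/√n) = -7.16/(12.5/√30) = -3.137
df = n − 1 = 29
p-value = P(T ≤ -3.137) ≈ 0.0019
Since p ≈ 0.0019 < α = 0.05, reject H0; the evidence is statistically significant.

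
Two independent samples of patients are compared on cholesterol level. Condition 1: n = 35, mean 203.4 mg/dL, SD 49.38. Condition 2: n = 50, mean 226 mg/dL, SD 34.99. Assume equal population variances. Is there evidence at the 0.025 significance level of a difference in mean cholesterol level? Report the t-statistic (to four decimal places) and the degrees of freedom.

t = -2.4714, df = 83

Let group 1 = condition 1, group 2 = condition 2. H0: μ_1 = μ_2; H1: μ_1 ≠ μ_2 (two-sample pooled-variance t-test, two-sided).
s_p² = [(35−1)·49.38² + (50−1)·34.99²]/(35+50−2) = 1721.64
t = (203.4 − 226)/√[1721.64·(1/35 + 1/50)] = -2.4714
df = n₁ + n₂ − 2 = 83
Two-sided p-value ≈ 0.0155
Since p ≈ 0.0155 < α = 0.025, reject H0; the data support H1.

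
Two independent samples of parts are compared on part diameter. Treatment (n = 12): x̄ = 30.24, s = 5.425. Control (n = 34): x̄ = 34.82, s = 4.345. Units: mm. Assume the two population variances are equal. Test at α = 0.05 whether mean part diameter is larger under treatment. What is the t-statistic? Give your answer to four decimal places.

-2.9405

Let group 1 = treatment, group 2 = control. H0: μ_1 = μ_2; H1: μ_1 > μ_2 (two-sample pooled-variance t-test, right-tailed).
s_p² = [(12−1)·5.425² + (34−1)·4.345²]/(12+34−2) = 21.5169
t = (30.24 − 34.82)/√[21.5169·(1/12 + 1/34)] = -2.9405
df = n₁ + n₂ − 2 = 44
p-value = P(T ≥ -2.9405) ≈ 0.9974
Since p ≈ 0.9974 > α = 0.05, fail to reject H0; the evidence is not statistically significant.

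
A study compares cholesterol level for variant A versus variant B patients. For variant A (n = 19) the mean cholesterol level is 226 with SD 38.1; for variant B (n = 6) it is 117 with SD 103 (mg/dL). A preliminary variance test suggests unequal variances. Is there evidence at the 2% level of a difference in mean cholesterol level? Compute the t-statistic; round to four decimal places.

Let group 1 = variant A, group 2 = variant B. H0: μ_1 = μ_2; H1: μ_1 ≠ μ_2 (Welch's two-sample t-test, two-sided).
t = (x̄_1 − x̄_2)/√(s_1²/n_1 + s_2²/n_2) = (226 − 117)/√(38.1²/19 + 103²/6) = 2.5379
Welch–Satterthwaite df ≈ 5.44
Two-sided p-value ≈ 0.0482
Since p ≈ 0.0482 > α = 0.02, fail to reject H0; the data do not provide sufficient evidence against H0.

2.5379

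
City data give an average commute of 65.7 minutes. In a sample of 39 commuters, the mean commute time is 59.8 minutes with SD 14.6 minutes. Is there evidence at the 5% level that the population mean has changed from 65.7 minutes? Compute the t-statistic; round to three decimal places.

-2.524

H0: μ = 65.7; H1: μ ≠ 65.7 (one-sample t-test, two-sided).
t = (x̄ − μ₀)/(s/√n) = (59.8 − 65.7)/(14.6/√39) = -2.524
df = n − 1 = 38
Two-sided p-value ≈ 0.016
Since p ≈ 0.016 < α = 0.05, reject H0; the evidence is statistically significant.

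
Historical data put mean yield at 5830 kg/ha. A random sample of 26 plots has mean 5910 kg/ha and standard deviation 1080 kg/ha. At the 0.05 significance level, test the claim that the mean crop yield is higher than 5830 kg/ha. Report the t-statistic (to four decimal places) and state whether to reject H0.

H0: μ = 5830; H1: μ > 5830 (one-sample t-test, right-tailed).
t = (x̄ − μ₀)/(s/√n) = (5910 − 5830)/(1080/√26) = 0.3777
df = n − 1 = 25
p-value = P(T ≥ 0.3777) ≈ 0.3544
Since p ≈ 0.3544 > α = 0.05, fail to reject H0; the evidence is not statistically significant.

t = 0.3777; fail to reject H0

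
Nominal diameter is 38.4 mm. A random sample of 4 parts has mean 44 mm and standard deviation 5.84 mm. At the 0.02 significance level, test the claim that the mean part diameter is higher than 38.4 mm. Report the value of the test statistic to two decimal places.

1.92

H0: μ = 38.4; H1: μ > 38.4 (one-sample t-test, right-tailed).
t = (x̄ − μ₀)/(s/√n) = (44 − 38.4)/(5.84/√4) = 1.92
df = n − 1 = 3
p-value = P(T ≥ 1.92) ≈ 0.075
Since p ≈ 0.075 > α = 0.02, fail to reject H0; the evidence is not statistically significant.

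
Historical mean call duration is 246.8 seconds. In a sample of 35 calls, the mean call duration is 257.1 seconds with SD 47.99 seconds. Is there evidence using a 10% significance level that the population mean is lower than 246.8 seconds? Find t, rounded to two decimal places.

H0: μ = 246.8; H1: μ < 246.8 (one-sample t-test, left-tailed).
t = (x̄ − μ₀)/(s/√n) = (257.1 − 246.8)/(47.99/√35) = 1.27
df = n − 1 = 34
p-value = P(T ≤ 1.27) ≈ 0.8936
Since p ≈ 0.8936 > α = 0.1, fail to reject H0; the data do not provide sufficient evidence against H0.

1.27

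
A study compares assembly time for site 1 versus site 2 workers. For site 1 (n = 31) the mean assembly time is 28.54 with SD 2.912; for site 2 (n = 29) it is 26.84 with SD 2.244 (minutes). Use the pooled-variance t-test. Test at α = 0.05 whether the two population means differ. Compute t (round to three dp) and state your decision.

Let group 1 = site 1, group 2 = site 2. H0: μ_1 = μ_2; H1: μ_1 ≠ μ_2 (two-sample pooled-variance t-test, two-sided).
s_p² = [(31−1)·2.912² + (29−1)·2.244²]/(31+29−2) = 6.81702
t = (28.54 − 26.84)/√[6.81702·(1/31 + 1/29)] = 2.520
df = n₁ + n₂ − 2 = 58
Two-sided p-value ≈ 0.014
Since p ≈ 0.014 < α = 0.05, reject H0; the evidence is statistically significant.

t = 2.520; reject H0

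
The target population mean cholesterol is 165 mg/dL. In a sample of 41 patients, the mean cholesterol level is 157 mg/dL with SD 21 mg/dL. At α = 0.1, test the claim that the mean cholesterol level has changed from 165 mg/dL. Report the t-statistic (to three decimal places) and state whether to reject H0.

t = -2.439; reject H0

H0: μ = 165; H1: μ ≠ 165 (one-sample t-test, two-sided).
t = (x̄ − μ₀)/(s/√n) = (157 − 165)/(21/√41) = -2.439
df = n − 1 = 40
Two-sided p-value ≈ 0.0192
Since p ≈ 0.0192 < α = 0.1, reject H0; the data support H1.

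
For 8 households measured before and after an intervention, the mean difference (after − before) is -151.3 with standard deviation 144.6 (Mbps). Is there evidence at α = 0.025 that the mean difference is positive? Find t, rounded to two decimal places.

H0: μ_d = 0; H1: μ_d > 0 (paired t-test on the differences, right-tailed).
t = d̄/(s_d/√n) = -151.3/(144.6/√8) = -2.96
df = n − 1 = 7
p-value = P(T ≥ -2.96) ≈ 0.9894
Since p ≈ 0.9894 > α = 0.025, fail to reject H0; the data do not provide sufficient evidence against H0.

-2.96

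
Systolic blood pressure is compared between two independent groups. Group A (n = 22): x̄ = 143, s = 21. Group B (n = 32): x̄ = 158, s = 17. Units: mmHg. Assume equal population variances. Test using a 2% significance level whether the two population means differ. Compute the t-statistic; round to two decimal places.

-2.89

Let group 1 = group A, group 2 = group B. H0: μ_1 = μ_2; H1: μ_1 ≠ μ_2 (two-sample pooled-variance t-test, two-sided).
s_p² = [(22−1)·21² + (32−1)·17²]/(22+32−2) = 350.385
t = (143 − 158)/√[350.385·(1/22 + 1/32)] = -2.89
df = n₁ + n₂ − 2 = 52
Two-sided p-value ≈ 0.006
Since p ≈ 0.006 < α = 0.02, reject H0; the evidence is statistically significant.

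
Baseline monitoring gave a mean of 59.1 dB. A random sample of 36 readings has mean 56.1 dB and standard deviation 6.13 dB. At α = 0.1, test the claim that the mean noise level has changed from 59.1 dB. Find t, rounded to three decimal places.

-2.936

H0: μ = 59.1; H1: μ ≠ 59.1 (one-sample t-test, two-sided).
t = (x̄ − μ₀)/(s/√n) = (56.1 − 59.1)/(6.13/√36) = -2.936
df = n − 1 = 35
Two-sided p-value ≈ 0.0058
Since p ≈ 0.0058 < α = 0.1, reject H0; the evidence is statistically significant.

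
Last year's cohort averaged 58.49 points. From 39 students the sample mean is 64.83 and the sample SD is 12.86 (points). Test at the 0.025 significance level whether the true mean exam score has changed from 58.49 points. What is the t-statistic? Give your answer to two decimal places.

3.08

H0: μ = 58.49; H1: μ ≠ 58.49 (one-sample t-test, two-sided).
t = (x̄ − μ₀)/(s/√n) = (64.83 − 58.49)/(12.86/√39) = 3.08
df = n − 1 = 38
Two-sided p-value ≈ 0.0038
Since p ≈ 0.0038 < α = 0.025, reject H0; the data support H1.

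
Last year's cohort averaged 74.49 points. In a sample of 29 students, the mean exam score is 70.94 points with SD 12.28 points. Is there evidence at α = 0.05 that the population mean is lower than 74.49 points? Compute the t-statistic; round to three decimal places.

-1.557

H0: μ = 74.49; H1: μ < 74.49 (one-sample t-test, left-tailed).
t = (x̄ − μ₀)/(s/√n) = (70.94 − 74.49)/(12.28/√29) = -1.557
df = n − 1 = 28
p-value = P(T ≤ -1.557) ≈ 0.065
Since p ≈ 0.065 > α = 0.05, fail to reject H0; the evidence is not statistically significant.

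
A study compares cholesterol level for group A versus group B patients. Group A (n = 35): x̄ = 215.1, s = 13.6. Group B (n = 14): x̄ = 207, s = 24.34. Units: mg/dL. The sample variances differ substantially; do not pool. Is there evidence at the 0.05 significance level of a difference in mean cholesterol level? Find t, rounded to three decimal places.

Let group 1 = group A, group 2 = group B. H0: μ_1 = μ_2; H1: μ_1 ≠ μ_2 (Welch's two-sample t-test, two-sided).
t = (x̄_1 − x̄_2)/√(s_1²/n_1 + s_2²/n_2) = (215.1 − 207)/√(13.6²/35 + 24.34²/14) = 1.174
Welch–Satterthwaite df ≈ 16.35
Two-sided p-value ≈ 0.2572
Since p ≈ 0.2572 > α = 0.05, fail to reject H0; the evidence is not statistically significant.

1.174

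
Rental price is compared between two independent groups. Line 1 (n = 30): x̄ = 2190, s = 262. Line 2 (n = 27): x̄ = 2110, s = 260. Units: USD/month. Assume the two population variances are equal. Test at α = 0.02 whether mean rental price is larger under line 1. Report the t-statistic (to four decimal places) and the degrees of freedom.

t = 1.1552, df = 55

Let group 1 = line 1, group 2 = line 2. H0: μ_1 = μ_2; H1: μ_1 > μ_2 (two-sample pooled-variance t-test, right-tailed).
s_p² = [(30−1)·262² + (27−1)·260²]/(30+27−2) = 68150.5
t = (2190 − 2110)/√[68150.5·(1/30 + 1/27)] = 1.1552
df = n₁ + n₂ − 2 = 55
p-value = P(T ≥ 1.1552) ≈ 0.126
Since p ≈ 0.126 > α = 0.02, fail to reject H0; the evidence is not statistically significant.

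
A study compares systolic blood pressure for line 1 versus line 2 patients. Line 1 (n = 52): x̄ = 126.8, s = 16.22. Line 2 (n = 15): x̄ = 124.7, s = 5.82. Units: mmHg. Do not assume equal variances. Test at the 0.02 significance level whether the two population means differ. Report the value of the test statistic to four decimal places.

Let group 1 = line 1, group 2 = line 2. H0: μ_1 = μ_2; H1: μ_1 ≠ μ_2 (Welch's two-sample t-test, two-sided).
t = (x̄_1 − x̄_2)/√(s_1²/n_1 + s_2²/n_2) = (126.8 − 124.7)/√(16.22²/52 + 5.82²/15) = 0.7763
Welch–Satterthwaite df ≈ 61.82
Two-sided p-value ≈ 0.4405
Since p ≈ 0.4405 > α = 0.02, fail to reject H0; the evidence is not statistically significant.

0.7763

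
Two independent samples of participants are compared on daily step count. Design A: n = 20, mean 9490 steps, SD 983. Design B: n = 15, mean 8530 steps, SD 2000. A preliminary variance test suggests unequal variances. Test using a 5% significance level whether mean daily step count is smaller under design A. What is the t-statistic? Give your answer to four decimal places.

Let group 1 = design A, group 2 = design B. H0: μ_1 = μ_2; H1: μ_1 < μ_2 (Welch's two-sample t-test, left-tailed).
t = (x̄_1 − x̄_2)/√(s_1²/n_1 + s_2²/n_2) = (9490 − 8530)/√(983²/20 + 2000²/15) = 1.7105
Welch–Satterthwaite df ≈ 19.07
p-value = P(T ≤ 1.7105) ≈ 0.9483
Since p ≈ 0.9483 > α = 0.05, fail to reject H0; the evidence is not statistically significant.

1.7105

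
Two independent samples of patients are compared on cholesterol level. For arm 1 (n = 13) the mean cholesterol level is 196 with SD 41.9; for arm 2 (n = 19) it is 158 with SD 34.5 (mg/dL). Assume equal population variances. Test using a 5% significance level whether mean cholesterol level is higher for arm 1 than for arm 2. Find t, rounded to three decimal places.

Let group 1 = arm 1, group 2 = arm 2. H0: μ_1 = μ_2; H1: μ_1 > μ_2 (two-sample pooled-variance t-test, right-tailed).
s_p² = [(13−1)·41.9² + (19−1)·34.5²]/(13+19−2) = 1416.39
t = (196 − 158)/√[1416.39·(1/13 + 1/19)] = 2.805
df = n₁ + n₂ − 2 = 30
p-value = P(T ≥ 2.805) ≈ 0.004
Since p ≈ 0.004 < α = 0.05, reject H0; the evidence is statistically significant.

2.805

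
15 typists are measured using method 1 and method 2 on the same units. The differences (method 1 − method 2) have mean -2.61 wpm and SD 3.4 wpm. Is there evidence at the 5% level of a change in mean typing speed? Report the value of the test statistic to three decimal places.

-2.973

H0: μ_d = 0; H1: μ_d ≠ 0 (paired t-test on the differences, two-sided).
t = d̄/(s_d/√n) = -2.61/(3.4/√15) = -2.973
df = n − 1 = 14
Two-sided p-value ≈ 0.0101
Since p ≈ 0.0101 < α = 0.05, reject H0; the data support H1.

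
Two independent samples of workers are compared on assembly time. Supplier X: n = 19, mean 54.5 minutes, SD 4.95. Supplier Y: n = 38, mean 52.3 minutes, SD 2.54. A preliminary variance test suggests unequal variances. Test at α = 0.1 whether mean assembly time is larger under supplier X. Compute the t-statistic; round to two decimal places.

1.82

Let group 1 = supplier X, group 2 = supplier Y. H0: μ_1 = μ_2; H1: μ_1 > μ_2 (Welch's two-sample t-test, right-tailed).
t = (x̄_1 − x̄_2)/√(s_1²/n_1 + s_2²/n_2) = (54.5 − 52.3)/√(4.95²/19 + 2.54²/38) = 1.82
Welch–Satterthwaite df ≈ 22.86
p-value = P(T ≥ 1.82) ≈ 0.0409
Since p ≈ 0.0409 < α = 0.1, reject H0; the evidence is statistically significant.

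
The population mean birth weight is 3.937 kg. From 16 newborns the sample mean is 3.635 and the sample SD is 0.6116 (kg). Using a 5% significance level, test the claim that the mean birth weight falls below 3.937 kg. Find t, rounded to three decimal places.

H0: μ = 3.937; H1: μ < 3.937 (one-sample t-test, left-tailed).
t = (x̄ − μ₀)/(s/√n) = (3.635 − 3.937)/(0.6116/√16) = -1.975
df = n − 1 = 15
p-value = P(T ≤ -1.975) ≈ 0.033
Since p ≈ 0.033 < α = 0.05, reject H0; the data support H1.

-1.975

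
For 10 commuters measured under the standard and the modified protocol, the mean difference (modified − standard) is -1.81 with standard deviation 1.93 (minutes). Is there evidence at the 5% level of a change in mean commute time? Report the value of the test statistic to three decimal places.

H0: μ_d = 0; H1: μ_d ≠ 0 (paired t-test on the differences, two-sided).
t = d̄/(s_d/√n) = -1.81/(1.93/√10) = -2.966
df = n − 1 = 9
Two-sided p-value ≈ 0.0158
Since p ≈ 0.0158 < α = 0.05, reject H0; the data support H1.

-2.966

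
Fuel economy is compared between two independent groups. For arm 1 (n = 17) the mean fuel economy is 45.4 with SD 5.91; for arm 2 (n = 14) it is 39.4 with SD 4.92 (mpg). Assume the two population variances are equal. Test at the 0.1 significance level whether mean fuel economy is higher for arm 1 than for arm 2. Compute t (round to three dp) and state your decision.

t = 3.029; reject H0

Let group 1 = arm 1, group 2 = arm 2. H0: μ_1 = μ_2; H1: μ_1 > μ_2 (two-sample pooled-variance t-test, right-tailed).
s_p² = [(17−1)·5.91² + (14−1)·4.92²]/(17+14−2) = 30.1218
t = (45.4 − 39.4)/√[30.1218·(1/17 + 1/14)] = 3.029
df = n₁ + n₂ − 2 = 29
p-value = P(T ≥ 3.029) ≈ 0.0026
Since p ≈ 0.0026 < α = 0.1, reject H0; the data support H1.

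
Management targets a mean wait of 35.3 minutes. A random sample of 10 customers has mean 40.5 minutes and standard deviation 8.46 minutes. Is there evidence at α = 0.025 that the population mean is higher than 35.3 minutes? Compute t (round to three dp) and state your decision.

H0: μ = 35.3; H1: μ > 35.3 (one-sample t-test, right-tailed).
t = (x̄ − μ₀)/(s/√n) = (40.5 − 35.3)/(8.46/√10) = 1.944
df = n − 1 = 9
p-value = P(T ≥ 1.944) ≈ 0.0419
Since p ≈ 0.0419 > α = 0.025, fail to reject H0; the data do not provide sufficient evidence against H0.

t = 1.944; fail to reject H0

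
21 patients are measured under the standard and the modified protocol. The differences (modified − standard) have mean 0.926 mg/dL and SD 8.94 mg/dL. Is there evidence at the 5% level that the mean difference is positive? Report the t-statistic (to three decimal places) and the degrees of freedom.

t = 0.475, df = 20

H0: μ_d = 0; H1: μ_d > 0 (paired t-test on the differences, right-tailed).
t = d̄/(s_d/√n) = 0.926/(8.94/√21) = 0.475
df = n − 1 = 20
p-value = P(T ≥ 0.475) ≈ 0.3201
Since p ≈ 0.3201 > α = 0.05, fail to reject H0; the evidence is not statistically significant.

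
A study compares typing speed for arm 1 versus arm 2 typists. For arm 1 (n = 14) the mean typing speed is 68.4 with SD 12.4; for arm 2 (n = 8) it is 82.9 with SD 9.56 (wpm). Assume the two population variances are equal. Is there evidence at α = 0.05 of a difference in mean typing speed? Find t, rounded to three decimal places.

Let group 1 = arm 1, group 2 = arm 2. H0: μ_1 = μ_2; H1: μ_1 ≠ μ_2 (two-sample pooled-variance t-test, two-sided).
s_p² = [(14−1)·12.4² + (8−1)·9.56²]/(14+8−2) = 131.932
t = (68.4 − 82.9)/√[131.932·(1/14 + 1/8)] = -2.848
df = n₁ + n₂ − 2 = 20
Two-sided p-value ≈ 0.010
Since p ≈ 0.010 < α = 0.05, reject H0; the data support H1.

-2.848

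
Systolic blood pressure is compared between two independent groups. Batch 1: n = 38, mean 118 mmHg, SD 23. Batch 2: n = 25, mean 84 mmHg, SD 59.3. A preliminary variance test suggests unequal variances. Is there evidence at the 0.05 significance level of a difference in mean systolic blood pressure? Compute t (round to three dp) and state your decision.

Let group 1 = batch 1, group 2 = batch 2. H0: μ_1 = μ_2; H1: μ_1 ≠ μ_2 (Welch's two-sample t-test, two-sided).
t = (x̄_1 − x̄_2)/√(s_1²/n_1 + s_2²/n_2) = (118 − 84)/√(23²/38 + 59.3²/25) = 2.735
Welch–Satterthwaite df ≈ 28.80
Two-sided p-value ≈ 0.0106
Since p ≈ 0.0106 < α = 0.05, reject H0; the data support H1.

t = 2.735; reject H0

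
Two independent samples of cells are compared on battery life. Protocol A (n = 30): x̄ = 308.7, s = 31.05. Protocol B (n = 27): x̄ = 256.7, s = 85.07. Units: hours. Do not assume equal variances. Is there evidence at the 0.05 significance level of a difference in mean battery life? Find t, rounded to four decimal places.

3.0014

Let group 1 = protocol A, group 2 = protocol B. H0: μ_1 = μ_2; H1: μ_1 ≠ μ_2 (Welch's two-sample t-test, two-sided).
t = (x̄_1 − x̄_2)/√(s_1²/n_1 + s_2²/n_2) = (308.7 − 256.7)/√(31.05²/30 + 85.07²/27) = 3.0014
Welch–Satterthwaite df ≈ 32.19
Two-sided p-value ≈ 0.005
Since p ≈ 0.005 < α = 0.05, reject H0; the evidence is statistically significant.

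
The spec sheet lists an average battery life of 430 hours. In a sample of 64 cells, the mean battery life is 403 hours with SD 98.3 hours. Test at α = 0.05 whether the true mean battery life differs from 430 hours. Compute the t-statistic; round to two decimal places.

H0: μ = 430; H1: μ ≠ 430 (one-sample t-test, two-sided).
t = (x̄ − μ₀)/(s/√n) = (403 − 430)/(98.3/√64) = -2.20
df = n − 1 = 63
Two-sided p-value ≈ 0.0317
Since p ≈ 0.0317 < α = 0.05, reject H0; the evidence is statistically significant.

-2.20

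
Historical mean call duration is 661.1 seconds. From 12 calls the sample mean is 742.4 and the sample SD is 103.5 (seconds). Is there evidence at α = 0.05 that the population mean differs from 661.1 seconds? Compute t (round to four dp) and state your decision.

t = 2.7211; reject H0

H0: μ = 661.1; H1: μ ≠ 661.1 (one-sample t-test, two-sided).
t = (x̄ − μ₀)/(s/√n) = (742.4 − 661.1)/(103.5/√12) = 2.7211
df = n − 1 = 11
Two-sided p-value ≈ 0.020
Since p ≈ 0.020 < α = 0.05, reject H0; the evidence is statistically significant.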